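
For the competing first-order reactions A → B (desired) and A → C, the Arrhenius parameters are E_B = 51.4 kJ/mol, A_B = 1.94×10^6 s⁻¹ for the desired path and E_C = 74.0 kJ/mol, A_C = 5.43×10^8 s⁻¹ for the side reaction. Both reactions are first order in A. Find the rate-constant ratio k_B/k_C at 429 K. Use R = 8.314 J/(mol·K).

k_B/k_C = (A_B/A_C)·exp[−(E_B−E_C)/(RT)] = (A_B/A_C)·exp[(E_C−E_B)/(RT)].
(E_C−E_B)/(RT) = (74.0−51.4)×10³/(8.314×429) = 22600/3567 = 6.336.
k_B/k_C = (1.94×10^6/5.43×10^8)·exp(6.336) = 0.003573 × 564.7 = 2.02.

2.02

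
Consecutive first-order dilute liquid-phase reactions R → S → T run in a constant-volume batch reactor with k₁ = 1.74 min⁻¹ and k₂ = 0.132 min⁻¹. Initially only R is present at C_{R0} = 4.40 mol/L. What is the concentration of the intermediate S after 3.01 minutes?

The intermediate concentration in a first-order A→B→C sequence is C_S = k₁C_{R0}(e^(−k₁t) − e^(−k₂t))/(k₂−k₁).
e^(−k₁t) = e^(−1.74×3.01) = e^(−5.237) = 0.005314; e^(−k₂t) = e^(−0.3973) = 0.6721.
C_S = 1.74×4.40/(0.132−1.74) × (0.005314−0.6721) = (-4.761)×(-0.6668) = 3.175 mol/L.

3.17 mol/L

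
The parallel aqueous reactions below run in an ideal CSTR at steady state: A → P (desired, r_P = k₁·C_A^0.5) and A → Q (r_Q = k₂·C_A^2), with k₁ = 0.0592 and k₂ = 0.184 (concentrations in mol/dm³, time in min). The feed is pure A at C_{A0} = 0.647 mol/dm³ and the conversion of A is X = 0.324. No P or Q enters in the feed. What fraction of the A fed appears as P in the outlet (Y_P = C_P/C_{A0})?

Exit C_A = C_{A0}(1−X) = 0.647×0.676 = 0.4374 mol/dm³.
In a CSTR the entire volume is at exit conditions, so r_P = 0.0592×0.4374^0.5 = 0.03915 and r_Q = 0.184×0.4374^2 = 0.03520.
Fraction of consumed A going to P: r_P/(r_P+r_Q) = 0.5266.
C_P = 0.5266·C_{A0}·X = 0.5266×0.647×0.324 = 0.110 mol/dm³; Y_P = C_P/C_{A0} = 0.171.

0.171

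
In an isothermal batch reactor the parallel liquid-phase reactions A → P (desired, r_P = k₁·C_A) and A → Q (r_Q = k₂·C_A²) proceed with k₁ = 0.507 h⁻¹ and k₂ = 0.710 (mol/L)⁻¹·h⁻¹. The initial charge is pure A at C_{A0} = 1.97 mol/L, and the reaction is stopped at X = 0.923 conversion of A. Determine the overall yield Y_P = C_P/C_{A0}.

C_A = C_{A0}(1−X) = 0.1517 mol/L.
Along a PFR/batch, dC_P/dC_A = −r_P/(r_P+r_Q) = −k₁/(k₁+k₂·C_A).
Integrating from C_{A0} to C_A: C_P = (0.507/0.710)·ln[(0.507+0.710·1.97)/(0.507+0.710·0.152)] = 0.7141·ln(1.906/0.6147) = 0.8080 mol/L.
Y_P = C_P/C_{A0} = 0.8080/1.97 = 0.410.

0.410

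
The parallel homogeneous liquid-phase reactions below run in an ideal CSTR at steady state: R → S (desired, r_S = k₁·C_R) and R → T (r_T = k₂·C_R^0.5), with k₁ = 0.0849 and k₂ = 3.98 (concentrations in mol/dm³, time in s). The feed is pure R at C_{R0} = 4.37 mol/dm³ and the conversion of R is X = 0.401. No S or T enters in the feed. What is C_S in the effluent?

0.0585 mol/dm³

Exit C_R = C_{R0}(1−X) = 4.37×0.599 = 2.618 mol/dm³.
Rates in a CSTR are evaluated at the outlet concentration: r_S = 0.0849×2.618 = 0.2222, r_T = 3.98×2.618^0.5 = 6.439.
Fraction of consumed R going to S: r_S/(r_S+r_T) = 0.03336.
C_S = 0.03336·C_{R0}·X = 0.03336×4.37×0.401 = 0.0585 mol/dm³.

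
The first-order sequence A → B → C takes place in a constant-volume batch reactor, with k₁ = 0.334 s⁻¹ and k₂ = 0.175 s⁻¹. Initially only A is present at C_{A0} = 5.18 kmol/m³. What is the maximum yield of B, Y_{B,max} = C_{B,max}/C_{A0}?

0.491

Evaluating C_B at t_opt = ln(k₂/k₁)/(k₂−k₁) gives C_{B,max}/C_{A0} = (k₁/k₂)^[k₂/(k₂−k₁)].
= (0.334/0.175)^(0.175/(0.175−0.334)) = (1.909)^(-1.101) = 0.4910.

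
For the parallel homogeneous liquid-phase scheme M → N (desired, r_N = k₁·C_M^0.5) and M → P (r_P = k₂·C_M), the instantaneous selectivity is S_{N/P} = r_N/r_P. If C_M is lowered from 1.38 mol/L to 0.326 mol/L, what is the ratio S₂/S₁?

2.06

S_{N/P} = (k₁/k₂)·C_M^-0.5, so S₂/S₁ = (C_{M,2}/C_{M,1})^-0.5.
= (0.326/1.38)^(-0.5) = (0.2362)^(-0.5) = 2.06.
Selectivity toward N rises as C_M falls — low-concentration operation is favoured.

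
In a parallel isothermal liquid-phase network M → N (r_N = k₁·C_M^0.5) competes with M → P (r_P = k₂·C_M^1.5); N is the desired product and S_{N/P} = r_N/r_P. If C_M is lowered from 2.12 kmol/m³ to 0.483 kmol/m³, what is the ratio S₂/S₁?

4.39

S_{N/P} = (k₁/k₂)·C_M⁻¹, so S₂/S₁ = (C_{M,2}/C_{M,1})⁻¹.
= 2.12/0.483 = 4.39.
Selectivity toward N rises as C_M falls — low-concentration operation is favoured.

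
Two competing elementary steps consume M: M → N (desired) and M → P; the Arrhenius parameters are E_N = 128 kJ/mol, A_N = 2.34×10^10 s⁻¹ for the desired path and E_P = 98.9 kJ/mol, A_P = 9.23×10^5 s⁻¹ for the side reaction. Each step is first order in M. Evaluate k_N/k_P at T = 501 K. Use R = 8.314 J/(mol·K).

With equal orders, S_{N/P} = k_N/k_P = (A_N/A_P)·exp[(E_P−E_N)/(RT)].
(E_P−E_N)/(RT) = (98.9−128)×10³/(8.314×501) = -29100/4165 = -6.986.
k_N/k_P = (2.34×10^10/9.23×10^5)·exp(-6.986) = 25352 × 9.245×10^-4 = 23.4.
Since E_N > E_P, raising the temperature improves selectivity toward N.

23.4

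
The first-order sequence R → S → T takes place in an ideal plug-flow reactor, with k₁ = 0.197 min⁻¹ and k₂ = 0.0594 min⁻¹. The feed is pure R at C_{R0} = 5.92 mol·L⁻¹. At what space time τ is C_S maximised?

8.71 min

The intermediate peaks when r₁ = r₂, i.e. k₁e^(−k₁τ) = k₂e^(−k₂τ), giving τ_opt = ln(k₂/k₁)/(k₂−k₁).
= ln(0.0594/0.197)/(0.0594−0.197) = ln(0.3015)/-0.1376 = -1.199/-0.1376 = 8.71 min.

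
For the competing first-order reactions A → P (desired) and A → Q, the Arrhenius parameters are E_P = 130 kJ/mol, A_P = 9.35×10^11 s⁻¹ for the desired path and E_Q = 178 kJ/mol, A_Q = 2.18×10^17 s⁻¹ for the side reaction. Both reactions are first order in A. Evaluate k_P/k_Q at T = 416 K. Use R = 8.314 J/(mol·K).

k_P/k_Q = (A_P/A_Q)·exp[−(E_P−E_Q)/(RT)] = (A_P/A_Q)·exp[(E_Q−E_P)/(RT)].
(E_Q−E_P)/(RT) = (178−130)×10³/(8.314×416) = 48000/3459 = 13.88.
k_P/k_Q = (9.35×10^11/2.18×10^17)·exp(13.88) = 4.289×10^-6 × 1.065×10^6 = 4.57.
Since E_P < E_Q, lowering the temperature improves selectivity toward P.

4.57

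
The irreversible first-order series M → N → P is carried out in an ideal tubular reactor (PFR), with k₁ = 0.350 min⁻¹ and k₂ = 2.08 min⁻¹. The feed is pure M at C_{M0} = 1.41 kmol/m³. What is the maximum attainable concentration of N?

0.165 kmol/m³

For a first-order series the maximum intermediate yield is C_{N,max}/C_{M0} = (k₁/k₂)^[k₂/(k₂−k₁)].
= (0.350/2.08)^(2.08/(2.08−0.350)) = (0.1683)^(1.202) = 0.1173.
C_{N,max} = 0.1173×1.41 = 0.165 kmol/m³.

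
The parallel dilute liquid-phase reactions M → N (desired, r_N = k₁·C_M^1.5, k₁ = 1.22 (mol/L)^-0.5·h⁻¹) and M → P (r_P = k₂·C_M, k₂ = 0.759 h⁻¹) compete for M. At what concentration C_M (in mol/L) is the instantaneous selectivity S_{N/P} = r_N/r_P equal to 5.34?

S_{N/P} = (k₁/k₂)·C_M^0.5 ⇒ C_M = (S·k₂/k₁)^(2).
= (5.34×0.759/1.22)^(2) = (3.322)^(2) = 11.0 mol/L.

11.0 mol/L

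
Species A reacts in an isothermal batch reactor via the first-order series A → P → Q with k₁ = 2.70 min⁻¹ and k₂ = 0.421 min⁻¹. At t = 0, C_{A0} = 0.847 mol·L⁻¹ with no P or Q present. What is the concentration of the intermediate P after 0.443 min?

0.529 mol·L⁻¹

The intermediate concentration in a first-order A→B→C sequence is C_P = k₁C_{A0}(e^(−k₁t) − e^(−k₂t))/(k₂−k₁).
e^(−k₁t) = e^(−2.70×0.443) = e^(−1.196) = 0.3024; e^(−k₂t) = e^(−0.1865) = 0.8299.
C_P = 2.70×0.847/(0.421−2.70) × (0.3024−0.8299) = (-1.003)×(-0.5275) = 0.5293 mol·L⁻¹.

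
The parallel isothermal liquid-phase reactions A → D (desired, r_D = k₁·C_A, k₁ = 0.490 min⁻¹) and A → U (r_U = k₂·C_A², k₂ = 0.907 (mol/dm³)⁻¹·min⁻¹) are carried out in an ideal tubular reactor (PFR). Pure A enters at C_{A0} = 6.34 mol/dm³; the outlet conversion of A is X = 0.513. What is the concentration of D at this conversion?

0.346 mol/dm³

C_A = C_{A0}(1−X) = 3.088 mol/dm³.
Along a PFR/batch, dC_D/dC_A = −r_D/(r_D+r_U) = −k₁/(k₁+k₂·C_A).
Integrating from C_{A0} to C_A: C_D = (0.490/0.907)·ln[(0.490+0.907·6.34)/(0.490+0.907·3.09)] = 0.5402·ln(6.240/3.290) = 0.3458 mol/dm³.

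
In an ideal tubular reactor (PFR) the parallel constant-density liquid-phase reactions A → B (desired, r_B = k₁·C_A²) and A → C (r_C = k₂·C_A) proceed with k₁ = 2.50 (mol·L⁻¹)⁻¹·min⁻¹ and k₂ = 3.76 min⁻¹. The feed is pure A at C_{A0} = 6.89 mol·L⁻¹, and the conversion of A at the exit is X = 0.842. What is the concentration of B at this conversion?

4.03 mol·L⁻¹

C_A = C_{A0}(1−X) = 1.089 mol·L⁻¹.
Along a PFR/batch, dC_C/dC_A = −r_C/(r_B+r_C) = −k₂/(k₂+k₁·C_A).
Integrating from C_{A0} to C_A: C_C = (3.76/2.50)·ln[(3.76+2.50·6.89)/(3.76+2.50·1.09)] = 1.504·ln(20.98/6.482) = 1.767 mol·L⁻¹.
Then C_B = (C_{A0}−C_A) − C_C = 5.801 − 1.767 = 4.034 mol·L⁻¹.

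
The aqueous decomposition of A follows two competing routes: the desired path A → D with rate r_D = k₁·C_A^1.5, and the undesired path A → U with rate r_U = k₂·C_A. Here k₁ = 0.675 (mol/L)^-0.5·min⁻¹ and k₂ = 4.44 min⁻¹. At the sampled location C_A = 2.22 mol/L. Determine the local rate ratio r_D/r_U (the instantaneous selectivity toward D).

S_{D/U} = r_D/r_U = (k₁·C_A^1.5)/(k₂·C_A) = (k₁/k₂)·C_A^0.5.
= (0.675×2.220^1.5) / (4.44×2.220) = 2.233/9.857 = 0.227.

0.227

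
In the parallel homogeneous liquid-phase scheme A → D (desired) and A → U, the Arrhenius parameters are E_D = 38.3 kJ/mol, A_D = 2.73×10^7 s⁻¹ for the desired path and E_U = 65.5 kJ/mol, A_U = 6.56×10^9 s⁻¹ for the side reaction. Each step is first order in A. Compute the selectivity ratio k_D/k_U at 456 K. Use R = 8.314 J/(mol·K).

5.43

With equal orders, S_{D/U} = k_D/k_U = (A_D/A_U)·exp[(E_U−E_D)/(RT)].
(E_U−E_D)/(RT) = (65.5−38.3)×10³/(8.314×456) = 27200/3791 = 7.175.
k_D/k_U = (2.73×10^7/6.56×10^9)·exp(7.175) = 0.004162 × 1306 = 5.43.
Since E_D < E_U, lowering the temperature improves selectivity toward D.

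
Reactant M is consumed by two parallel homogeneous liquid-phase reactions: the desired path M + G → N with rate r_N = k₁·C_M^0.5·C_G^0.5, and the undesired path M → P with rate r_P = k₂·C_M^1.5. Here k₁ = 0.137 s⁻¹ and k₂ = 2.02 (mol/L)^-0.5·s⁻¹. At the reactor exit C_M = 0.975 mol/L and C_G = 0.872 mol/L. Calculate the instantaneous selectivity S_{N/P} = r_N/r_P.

0.0650

S_{N/P} = r_N/r_P = (k₁·C_M^0.5·C_G^0.5)/(k₂·C_M^1.5) = (k₁/k₂)·C_M⁻¹·C_G^0.5.
= (0.137×0.9750^0.5×0.8720^0.5) / (2.02×0.9750^1.5) = 0.1263/1.945 = 0.0650.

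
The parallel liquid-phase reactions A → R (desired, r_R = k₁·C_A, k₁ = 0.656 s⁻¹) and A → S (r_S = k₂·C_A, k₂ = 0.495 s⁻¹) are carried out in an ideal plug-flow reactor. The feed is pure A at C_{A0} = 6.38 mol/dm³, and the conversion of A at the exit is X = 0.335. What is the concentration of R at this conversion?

1.22 mol/dm³

C_A = C_{A0}(1−X) = 4.243 mol/dm³.
Both paths are first order in A, so the instantaneous fraction to R is constant: dC_R/d(−C_A) = k₁/(k₁+k₂) = 0.5699.
C_R = 0.5699·(C_{A0}−C_A) = 0.5699×2.137 = 1.22 mol/dm³.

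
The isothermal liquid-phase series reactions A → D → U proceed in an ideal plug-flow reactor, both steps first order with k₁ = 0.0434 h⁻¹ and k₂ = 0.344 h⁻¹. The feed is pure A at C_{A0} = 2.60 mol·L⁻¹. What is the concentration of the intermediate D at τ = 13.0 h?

The intermediate concentration in a first-order A→B→C sequence is C_D = k₁C_{A0}(e^(−k₁τ) − e^(−k₂τ))/(k₂−k₁).
e^(−k₁τ) = e^(−0.0434×13.0) = e^(−0.5642) = 0.5688; e^(−k₂τ) = e^(−4.472) = 0.01142.
C_D = 0.0434×2.60/(0.344−0.0434) × (0.5688−0.01142) = 0.3754×0.5574 = 0.2092 mol·L⁻¹.

0.209 mol·L⁻¹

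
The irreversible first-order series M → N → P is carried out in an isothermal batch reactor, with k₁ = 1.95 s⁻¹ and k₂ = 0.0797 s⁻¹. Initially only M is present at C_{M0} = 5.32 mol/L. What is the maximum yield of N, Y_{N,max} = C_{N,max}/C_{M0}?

For a first-order series the maximum intermediate yield is C_{N,max}/C_{M0} = (k₁/k₂)^[k₂/(k₂−k₁)].
= (1.95/0.0797)^(0.0797/(0.0797−1.95)) = (24.47)^(-0.04261) = 0.8726.

0.873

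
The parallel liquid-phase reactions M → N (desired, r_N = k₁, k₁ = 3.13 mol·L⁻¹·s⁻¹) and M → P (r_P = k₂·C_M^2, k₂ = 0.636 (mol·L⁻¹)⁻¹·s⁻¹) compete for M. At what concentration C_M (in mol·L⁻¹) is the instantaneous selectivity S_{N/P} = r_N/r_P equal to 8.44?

S_{N/P} = (k₁/k₂)·C_M^-2 ⇒ C_M = (S·k₂/k₁)^(-0.5).
= (8.44×0.636/3.13)^(-0.5) = (1.715)^(-0.5) = 0.764 mol·L⁻¹.

0.764 mol·L⁻¹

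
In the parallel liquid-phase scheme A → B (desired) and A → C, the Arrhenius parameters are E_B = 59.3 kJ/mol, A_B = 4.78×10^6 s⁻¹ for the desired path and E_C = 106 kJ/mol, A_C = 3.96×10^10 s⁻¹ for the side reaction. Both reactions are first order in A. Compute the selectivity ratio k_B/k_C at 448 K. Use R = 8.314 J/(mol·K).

33.6

Since both paths have the same order in A, the concentration cancels and S_{B/C} = k_B/k_C = (A_B/A_C)·exp[(E_C−E_B)/(RT)].
(E_C−E_B)/(RT) = (106−59.3)×10³/(8.314×448) = 46700/3725 = 12.54.
k_B/k_C = (4.78×10^6/3.96×10^10)·exp(12.54) = 1.207×10^-4 × 2.787×10^5 = 33.6.
Since E_B < E_C, lowering the temperature improves selectivity toward B.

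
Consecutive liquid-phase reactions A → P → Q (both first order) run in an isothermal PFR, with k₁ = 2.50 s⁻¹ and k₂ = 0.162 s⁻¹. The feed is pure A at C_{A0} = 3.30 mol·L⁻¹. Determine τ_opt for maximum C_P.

1.17 s

The intermediate peaks when r₁ = r₂, i.e. k₁e^(−k₁τ) = k₂e^(−k₂τ), giving τ_opt = ln(k₂/k₁)/(k₂−k₁).
= ln(0.162/2.50)/(0.162−2.50) = ln(0.06480)/-2.338 = -2.736/-2.338 = 1.17 s.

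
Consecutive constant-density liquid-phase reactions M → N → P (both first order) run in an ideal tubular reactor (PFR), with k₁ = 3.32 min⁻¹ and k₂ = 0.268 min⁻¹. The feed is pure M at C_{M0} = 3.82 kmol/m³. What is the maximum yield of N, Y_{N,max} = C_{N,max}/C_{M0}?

For a first-order series the maximum intermediate yield is C_{N,max}/C_{M0} = (k₁/k₂)^[k₂/(k₂−k₁)].
= (3.32/0.268)^(0.268/(0.268−3.32)) = (12.39)^(-0.08781) = 0.8017.

0.802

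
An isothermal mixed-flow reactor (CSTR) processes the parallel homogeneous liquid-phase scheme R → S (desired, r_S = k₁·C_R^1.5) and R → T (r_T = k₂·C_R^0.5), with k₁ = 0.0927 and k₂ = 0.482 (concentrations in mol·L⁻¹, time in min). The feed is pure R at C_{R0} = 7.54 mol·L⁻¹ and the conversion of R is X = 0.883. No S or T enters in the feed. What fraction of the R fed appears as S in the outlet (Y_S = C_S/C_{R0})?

Exit C_R = C_{R0}(1−X) = 7.54×0.117 = 0.8822 mol·L⁻¹.
Rates in a CSTR are evaluated at the outlet concentration: r_S = 0.0927×0.8822^1.5 = 0.07681, r_T = 0.482×0.8822^0.5 = 0.4527.
Fraction of consumed R going to S: r_S/(r_S+r_T) = 0.1451.
C_S = 0.1451·C_{R0}·X = 0.1451×7.54×0.883 = 0.966 mol·L⁻¹; Y_S = C_S/C_{R0} = 0.128.

0.128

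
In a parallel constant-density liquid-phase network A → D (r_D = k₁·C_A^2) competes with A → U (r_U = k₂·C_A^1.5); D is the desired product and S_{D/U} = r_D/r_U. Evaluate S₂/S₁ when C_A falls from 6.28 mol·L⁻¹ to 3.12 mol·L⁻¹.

0.705

S_{D/U} = (k₁/k₂)·C_A^0.5, so S₂/S₁ = (C_{A,2}/C_{A,1})^0.5.
= (3.12/6.28)^0.5 = (0.4968)^0.5 = 0.705.
Selectivity toward D falls as C_A falls — high-concentration operation is favoured.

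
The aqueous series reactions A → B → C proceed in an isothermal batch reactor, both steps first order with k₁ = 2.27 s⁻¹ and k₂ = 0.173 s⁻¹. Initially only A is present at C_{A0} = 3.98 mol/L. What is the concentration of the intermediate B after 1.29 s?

3.22 mol/L

For first-order series with pure A initially, C_B(t) = k₁C_{A0}/(k₂−k₁)·(e^(−k₁t) − e^(−k₂t)).
e^(−k₁t) = e^(−2.27×1.29) = e^(−2.928) = 0.05349; e^(−k₂t) = e^(−0.2232) = 0.8000.
C_B = 2.27×3.98/(0.173−2.27) × (0.05349−0.8000) = (-4.308)×(-0.7465) = 3.216 mol/L.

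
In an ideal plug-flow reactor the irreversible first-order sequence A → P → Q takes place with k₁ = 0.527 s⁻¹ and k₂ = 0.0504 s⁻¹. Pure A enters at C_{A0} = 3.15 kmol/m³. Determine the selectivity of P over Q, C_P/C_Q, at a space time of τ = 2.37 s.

13.5

For first-order series with pure A initially, C_P(τ) = k₁C_{A0}/(k₂−k₁)·(e^(−k₁τ) − e^(−k₂τ)).
e^(−k₁τ) = e^(−0.527×2.37) = e^(−1.249) = 0.2868; e^(−k₂τ) = e^(−0.1194) = 0.8874.
C_P = 0.527×3.15/(0.0504−0.527) × (0.2868−0.8874) = (-3.483)×(-0.6006) = 2.092 kmol/m³.
C_A = C_{A0}e^(−k₁τ) = 0.9034 kmol/m³, so C_Q = C_{A0}−C_A−C_P = 0.1546 kmol/m³; C_P/C_Q = 13.5.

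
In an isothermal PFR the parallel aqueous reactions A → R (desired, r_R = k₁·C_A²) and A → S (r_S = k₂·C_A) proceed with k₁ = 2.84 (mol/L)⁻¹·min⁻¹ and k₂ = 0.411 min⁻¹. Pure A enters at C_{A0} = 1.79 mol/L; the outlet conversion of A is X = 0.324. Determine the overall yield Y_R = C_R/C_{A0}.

C_A = C_{A0}(1−X) = 1.210 mol/L.
Along a PFR/batch, dC_S/dC_A = −r_S/(r_R+r_S) = −k₂/(k₂+k₁·C_A).
Integrating from C_{A0} to C_A: C_S = (0.411/2.84)·ln[(0.411+2.84·1.79)/(0.411+2.84·1.21)] = 0.1447·ln(5.495/3.848) = 0.05157 mol/L.
Then C_R = (C_{A0}−C_A) − C_S = 0.5800 − 0.05157 = 0.5284 mol/L.
Y_R = C_R/C_{A0} = 0.5284/1.79 = 0.295.

0.295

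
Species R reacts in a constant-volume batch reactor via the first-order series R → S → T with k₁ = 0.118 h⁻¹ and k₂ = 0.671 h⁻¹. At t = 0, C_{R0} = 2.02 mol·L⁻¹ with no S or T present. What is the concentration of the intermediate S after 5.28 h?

For first-order series with pure R initially, C_S(t) = k₁C_{R0}/(k₂−k₁)·(e^(−k₁t) − e^(−k₂t)).
e^(−k₁t) = e^(−0.118×5.28) = e^(−0.6230) = 0.5363; e^(−k₂t) = e^(−3.543) = 0.02893.
C_S = 0.118×2.02/(0.671−0.118) × (0.5363−0.02893) = 0.4310×0.5074 = 0.2187 mol·L⁻¹.

0.219 mol·L⁻¹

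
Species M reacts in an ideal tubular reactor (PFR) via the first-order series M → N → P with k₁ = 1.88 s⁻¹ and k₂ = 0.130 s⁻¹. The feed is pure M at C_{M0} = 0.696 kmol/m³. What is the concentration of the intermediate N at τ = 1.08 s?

0.552 kmol/m³

For first-order series with pure M initially, C_N(τ) = k₁C_{M0}/(k₂−k₁)·(e^(−k₁τ) − e^(−k₂τ)).
e^(−k₁τ) = e^(−1.88×1.08) = e^(−2.030) = 0.1313; e^(−k₂τ) = e^(−0.1404) = 0.8690.
C_N = 1.88×0.696/(0.130−1.88) × (0.1313−0.8690) = (-0.7477)×(-0.7377) = 0.5516 kmol/m³.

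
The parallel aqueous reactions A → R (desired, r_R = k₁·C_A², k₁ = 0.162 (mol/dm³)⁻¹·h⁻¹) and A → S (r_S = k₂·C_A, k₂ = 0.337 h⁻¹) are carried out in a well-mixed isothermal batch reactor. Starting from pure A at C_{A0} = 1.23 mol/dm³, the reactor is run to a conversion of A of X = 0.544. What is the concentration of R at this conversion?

0.199 mol/dm³

C_A = C_{A0}(1−X) = 0.5609 mol/dm³.
Along a PFR/batch, dC_S/dC_A = −r_S/(r_R+r_S) = −k₂/(k₂+k₁·C_A).
Integrating from C_{A0} to C_A: C_S = (0.337/0.162)·ln[(0.337+0.162·1.23)/(0.337+0.162·0.561)] = 2.080·ln(0.5363/0.4279) = 0.4698 mol/dm³.
Then C_R = (C_{A0}−C_A) − C_S = 0.6691 − 0.4698 = 0.1994 mol/dm³.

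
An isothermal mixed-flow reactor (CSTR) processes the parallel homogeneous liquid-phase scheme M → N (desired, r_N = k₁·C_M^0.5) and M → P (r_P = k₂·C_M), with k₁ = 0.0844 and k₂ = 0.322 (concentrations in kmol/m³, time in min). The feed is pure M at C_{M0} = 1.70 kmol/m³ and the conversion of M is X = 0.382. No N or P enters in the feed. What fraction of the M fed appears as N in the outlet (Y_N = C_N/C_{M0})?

Exit C_M = C_{M0}(1−X) = 1.70×0.618 = 1.051 kmol/m³.
Rates in a CSTR are evaluated at the outlet concentration: r_N = 0.0844×1.051^0.5 = 0.08651, r_P = 0.322×1.051 = 0.3383.
Fraction of consumed M going to N: r_N/(r_N+r_P) = 0.2036.
C_N = 0.2036·C_{M0}·X = 0.2036×1.70×0.382 = 0.132 kmol/m³; Y_N = C_N/C_{M0} = 0.0778.

0.0778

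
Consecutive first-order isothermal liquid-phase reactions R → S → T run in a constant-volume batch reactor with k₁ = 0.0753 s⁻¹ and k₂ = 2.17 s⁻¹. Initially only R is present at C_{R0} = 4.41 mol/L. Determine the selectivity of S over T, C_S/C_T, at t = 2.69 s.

Solving the coupled first-order balances gives C_S(t) = [k₁/(k₂−k₁)]·C_{R0}·(e^(−k₁t) − e^(−k₂t)).
e^(−k₁t) = e^(−0.0753×2.69) = e^(−0.2026) = 0.8166; e^(−k₂t) = e^(−5.837) = 0.002917.
C_S = 0.0753×4.41/(2.17−0.0753) × (0.8166−0.002917) = 0.1585×0.8137 = 0.1290 mol/L.
C_R = C_{R0}e^(−k₁t) = 3.601 mol/L, so C_T = C_{R0}−C_R−C_S = 0.6796 mol/L; C_S/C_T = 0.190.

0.190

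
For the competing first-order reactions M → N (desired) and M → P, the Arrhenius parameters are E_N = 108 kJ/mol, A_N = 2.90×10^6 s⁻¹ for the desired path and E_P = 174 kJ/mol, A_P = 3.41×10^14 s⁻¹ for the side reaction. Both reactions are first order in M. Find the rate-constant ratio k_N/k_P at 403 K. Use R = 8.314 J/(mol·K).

3.05

With equal orders, S_{N/P} = k_N/k_P = (A_N/A_P)·exp[(E_P−E_N)/(RT)].
(E_P−E_N)/(RT) = (174−108)×10³/(8.314×403) = 66000/3351 = 19.70.
k_N/k_P = (2.90×10^6/3.41×10^14)·exp(19.70) = 8.504×10^-9 × 3.588×10^8 = 3.05.
Since E_N < E_P, lowering the temperature improves selectivity toward N.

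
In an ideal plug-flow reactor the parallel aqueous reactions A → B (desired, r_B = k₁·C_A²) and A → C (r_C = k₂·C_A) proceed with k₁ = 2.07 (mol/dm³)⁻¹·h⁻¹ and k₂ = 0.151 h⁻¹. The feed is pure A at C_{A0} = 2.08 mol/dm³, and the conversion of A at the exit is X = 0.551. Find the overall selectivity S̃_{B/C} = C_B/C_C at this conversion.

C_A = C_{A0}(1−X) = 0.9339 mol/dm³.
Along a PFR/batch, dC_C/dC_A = −r_C/(r_B+r_C) = −k₂/(k₂+k₁·C_A).
Integrating from C_{A0} to C_A: C_C = (0.151/2.07)·ln[(0.151+2.07·2.08)/(0.151+2.07·0.934)] = 0.07295·ln(4.457/2.084) = 0.05544 mol/dm³.
Then C_B = (C_{A0}−C_A) − C_C = 1.146 − 0.05544 = 1.091 mol/dm³.
S̃_{B/C} = C_B/C_C = 1.091/0.05544 = 19.7.

19.7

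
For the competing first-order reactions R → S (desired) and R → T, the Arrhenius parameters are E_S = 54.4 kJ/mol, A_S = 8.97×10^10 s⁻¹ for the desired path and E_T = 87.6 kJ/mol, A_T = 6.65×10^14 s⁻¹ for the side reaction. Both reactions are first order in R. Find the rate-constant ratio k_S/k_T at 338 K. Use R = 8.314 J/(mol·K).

18.2

With equal orders, S_{S/T} = k_S/k_T = (A_S/A_T)·exp[(E_T−E_S)/(RT)].
(E_T−E_S)/(RT) = (87.6−54.4)×10³/(8.314×338) = 33200/2810 = 11.81.
k_S/k_T = (8.97×10^10/6.65×10^14)·exp(11.81) = 1.349×10^-4 × 1.352×10^5 = 18.2.
Since E_S < E_T, lowering the temperature improves selectivity toward S.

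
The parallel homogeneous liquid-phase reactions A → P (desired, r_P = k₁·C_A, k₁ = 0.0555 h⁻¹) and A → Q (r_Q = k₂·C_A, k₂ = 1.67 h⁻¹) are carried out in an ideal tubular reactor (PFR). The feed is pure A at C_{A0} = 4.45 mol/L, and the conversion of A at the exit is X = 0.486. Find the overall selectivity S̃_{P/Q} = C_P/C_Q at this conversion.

0.0332

C_A = C_{A0}(1−X) = 2.287 mol/L.
Both paths are first order in A, so the instantaneous fraction to P is constant: dC_P/d(−C_A) = k₁/(k₁+k₂) = 0.03216.
C_P = 0.03216·(C_{A0}−C_A) = 0.03216×2.163 = 0.0696 mol/L.
C_Q = (C_{A0}−C_A)−C_P = 2.093 mol/L; S̃_{P/Q} = 0.06956/2.093 = 0.0332.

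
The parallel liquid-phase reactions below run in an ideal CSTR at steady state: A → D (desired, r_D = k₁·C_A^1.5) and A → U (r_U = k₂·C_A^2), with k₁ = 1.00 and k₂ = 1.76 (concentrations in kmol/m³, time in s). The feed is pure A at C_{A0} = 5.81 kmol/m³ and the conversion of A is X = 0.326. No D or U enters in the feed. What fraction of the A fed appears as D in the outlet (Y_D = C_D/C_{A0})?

Exit C_A = C_{A0}(1−X) = 5.81×0.674 = 3.916 kmol/m³.
Rates in a CSTR are evaluated at the outlet concentration: r_D = 1.00×3.916^1.5 = 7.749, r_U = 1.76×3.916^2 = 26.99.
Fraction of consumed A going to D: r_D/(r_D+r_U) = 0.2231.
C_D = 0.2231·C_{A0}·X = 0.2231×5.81×0.326 = 0.423 kmol/m³; Y_D = C_D/C_{A0} = 0.0727.

0.0727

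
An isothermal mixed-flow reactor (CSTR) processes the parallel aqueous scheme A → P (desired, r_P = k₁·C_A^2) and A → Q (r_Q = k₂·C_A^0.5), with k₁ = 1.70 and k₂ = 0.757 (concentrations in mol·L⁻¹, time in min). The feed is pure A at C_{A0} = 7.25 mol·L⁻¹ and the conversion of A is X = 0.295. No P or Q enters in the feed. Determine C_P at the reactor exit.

Exit C_A = C_{A0}(1−X) = 7.25×0.705 = 5.111 mol·L⁻¹.
A CSTR operates uniformly at the exit composition, giving r_P = 44.41 and r_Q = 1.711 (each k·C_A^n at C_A = 5.111).
Fraction of consumed A going to P: r_P/(r_P+r_Q) = 0.9629.
C_P = 0.9629·C_{A0}·X = 0.9629×7.25×0.295 = 2.06 mol·L⁻¹.

2.06 mol·L⁻¹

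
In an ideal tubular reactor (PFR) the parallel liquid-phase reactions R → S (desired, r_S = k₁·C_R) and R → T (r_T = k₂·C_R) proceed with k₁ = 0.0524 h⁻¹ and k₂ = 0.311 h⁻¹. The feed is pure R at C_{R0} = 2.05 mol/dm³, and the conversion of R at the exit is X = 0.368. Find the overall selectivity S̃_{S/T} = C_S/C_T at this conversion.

C_R = C_{R0}(1−X) = 1.296 mol/dm³.
Both paths are first order in R, so the instantaneous fraction to S is constant: dC_S/d(−C_R) = k₁/(k₁+k₂) = 0.1442.
C_S = 0.1442·(C_{R0}−C_R) = 0.1442×0.7544 = 0.109 mol/dm³.
C_T = (C_{R0}−C_R)−C_S = 0.6456 mol/dm³; S̃_{S/T} = 0.1088/0.6456 = 0.168.

0.168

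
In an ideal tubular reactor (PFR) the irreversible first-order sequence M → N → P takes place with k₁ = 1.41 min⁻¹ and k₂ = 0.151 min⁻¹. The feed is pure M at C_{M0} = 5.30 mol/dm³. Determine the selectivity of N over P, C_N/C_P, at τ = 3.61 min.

1.83

For first-order series with pure M initially, C_N(τ) = k₁C_{M0}/(k₂−k₁)·(e^(−k₁τ) − e^(−k₂τ)).
e^(−k₁τ) = e^(−1.41×3.61) = e^(−5.090) = 0.006157; e^(−k₂τ) = e^(−0.5451) = 0.5798.
C_N = 1.41×5.30/(0.151−1.41) × (0.006157−0.5798) = (-5.936)×(-0.5736) = 3.405 mol/dm³.
C_M = C_{M0}e^(−k₁τ) = 0.03263 mol/dm³, so C_P = C_{M0}−C_M−C_N = 1.863 mol/dm³; C_N/C_P = 1.83.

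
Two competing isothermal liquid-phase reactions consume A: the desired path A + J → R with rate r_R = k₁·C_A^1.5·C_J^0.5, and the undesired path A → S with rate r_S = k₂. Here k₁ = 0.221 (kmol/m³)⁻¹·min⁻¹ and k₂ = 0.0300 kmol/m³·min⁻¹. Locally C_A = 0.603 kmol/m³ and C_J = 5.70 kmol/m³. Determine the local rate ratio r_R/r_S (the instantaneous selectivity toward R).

8.24

S_{R/S} = r_R/r_S = (k₁·C_A^1.5·C_J^0.5)/(k₂) = (k₁/k₂)·C_A^1.5·C_J^0.5.
= (0.221×0.6030^1.5×5.700^0.5) / (0.0300) = 0.2471/0.03000 = 8.24.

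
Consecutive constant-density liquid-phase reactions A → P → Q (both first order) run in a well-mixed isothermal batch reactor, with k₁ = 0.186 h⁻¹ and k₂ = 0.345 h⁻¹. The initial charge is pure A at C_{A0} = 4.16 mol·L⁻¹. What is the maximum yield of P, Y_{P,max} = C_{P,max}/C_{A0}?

0.262

Evaluating C_P at t_opt = ln(k₂/k₁)/(k₂−k₁) gives C_{P,max}/C_{A0} = (k₁/k₂)^[k₂/(k₂−k₁)].
= (0.186/0.345)^(0.345/(0.345−0.186)) = (0.5391)^(2.170) = 0.2617.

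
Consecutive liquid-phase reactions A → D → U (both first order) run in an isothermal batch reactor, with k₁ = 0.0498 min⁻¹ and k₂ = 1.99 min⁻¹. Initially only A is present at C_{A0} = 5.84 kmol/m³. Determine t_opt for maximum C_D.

1.90 min

For first-order series the maximum of C_D occurs at t_opt = ln(k₂/k₁)/(k₂−k₁).
= ln(1.99/0.0498)/(1.99−0.0498) = ln(39.96)/1.940 = 3.688/1.940 = 1.90 min.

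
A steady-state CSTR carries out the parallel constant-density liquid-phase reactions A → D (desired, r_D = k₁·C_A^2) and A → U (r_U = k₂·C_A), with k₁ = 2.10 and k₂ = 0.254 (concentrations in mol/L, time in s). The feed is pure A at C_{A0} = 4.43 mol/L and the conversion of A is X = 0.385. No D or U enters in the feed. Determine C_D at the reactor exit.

1.63 mol/L

Exit C_A = C_{A0}(1−X) = 4.43×0.615 = 2.724 mol/L.
Rates in a CSTR are evaluated at the outlet concentration: r_D = 2.10×2.724^2 = 15.59, r_U = 0.254×2.724 = 0.6920.
Fraction of consumed A going to D: r_D/(r_D+r_U) = 0.9575.
C_D = 0.9575·C_{A0}·X = 0.9575×4.43×0.385 = 1.63 mol/L.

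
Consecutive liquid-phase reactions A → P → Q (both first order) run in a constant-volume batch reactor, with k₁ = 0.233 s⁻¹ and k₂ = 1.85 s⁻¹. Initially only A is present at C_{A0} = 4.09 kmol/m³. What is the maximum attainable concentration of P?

0.382 kmol/m³

For a first-order series the maximum intermediate yield is C_{P,max}/C_{A0} = (k₁/k₂)^[k₂/(k₂−k₁)].
= (0.233/1.85)^(1.85/(1.85−0.233)) = (0.1259)^(1.144) = 0.09344.
C_{P,max} = 0.09344×4.09 = 0.382 kmol/m³.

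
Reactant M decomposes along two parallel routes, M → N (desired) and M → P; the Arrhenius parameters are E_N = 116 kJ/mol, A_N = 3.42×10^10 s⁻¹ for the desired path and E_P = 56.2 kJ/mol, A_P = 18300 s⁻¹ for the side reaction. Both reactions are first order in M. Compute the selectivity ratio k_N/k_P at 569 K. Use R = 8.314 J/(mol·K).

6.05

k_N/k_P = (A_N/A_P)·exp[−(E_N−E_P)/(RT)] = (A_N/A_P)·exp[(E_P−E_N)/(RT)].
(E_P−E_N)/(RT) = (56.2−116)×10³/(8.314×569) = -59800/4731 = -12.64.
k_N/k_P = (3.42×10^10/18300)·exp(-12.64) = 1.869×10^6 × 3.237×10^-6 = 6.05.
Since E_N > E_P, raising the temperature improves selectivity toward N.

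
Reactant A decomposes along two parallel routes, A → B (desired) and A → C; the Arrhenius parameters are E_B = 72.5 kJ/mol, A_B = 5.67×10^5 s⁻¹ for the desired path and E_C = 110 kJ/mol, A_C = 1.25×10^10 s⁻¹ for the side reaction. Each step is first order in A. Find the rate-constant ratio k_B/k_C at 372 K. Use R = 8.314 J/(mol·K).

With equal orders, S_{B/C} = k_B/k_C = (A_B/A_C)·exp[(E_C−E_B)/(RT)].
(E_C−E_B)/(RT) = (110−72.5)×10³/(8.314×372) = 37500/3093 = 12.12.
k_B/k_C = (5.67×10^5/1.25×10^10)·exp(12.12) = 4.536×10^-5 × 1.844×10^5 = 8.36.
Since E_B < E_C, lowering the temperature improves selectivity toward B.

8.36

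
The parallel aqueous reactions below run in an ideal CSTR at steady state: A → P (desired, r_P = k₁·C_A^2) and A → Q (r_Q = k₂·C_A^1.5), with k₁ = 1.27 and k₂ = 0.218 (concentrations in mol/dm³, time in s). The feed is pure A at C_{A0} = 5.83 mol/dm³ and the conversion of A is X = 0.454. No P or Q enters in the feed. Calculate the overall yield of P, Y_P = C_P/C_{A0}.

Exit C_A = C_{A0}(1−X) = 5.83×0.546 = 3.183 mol/dm³.
Rates in a CSTR are evaluated at the outlet concentration: r_P = 1.27×3.183^2 = 12.87, r_Q = 0.218×3.183^1.5 = 1.238.
Fraction of consumed A going to P: r_P/(r_P+r_Q) = 0.9122.
C_P = 0.9122·C_{A0}·X = 0.9122×5.83×0.454 = 2.41 mol/dm³; Y_P = C_P/C_{A0} = 0.414.

0.414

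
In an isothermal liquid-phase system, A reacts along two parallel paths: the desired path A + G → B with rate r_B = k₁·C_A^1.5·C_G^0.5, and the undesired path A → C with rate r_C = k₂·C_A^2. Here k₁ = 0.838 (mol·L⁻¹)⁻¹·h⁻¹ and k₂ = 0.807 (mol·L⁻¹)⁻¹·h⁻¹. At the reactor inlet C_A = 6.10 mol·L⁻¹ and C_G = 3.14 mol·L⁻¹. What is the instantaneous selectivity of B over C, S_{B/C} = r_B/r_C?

0.745

S_{B/C} = r_B/r_C = (k₁·C_A^1.5·C_G^0.5)/(k₂·C_A^2) = (k₁/k₂)·C_A^-0.5·C_G^0.5.
= (0.838×6.100^1.5×3.140^0.5) / (0.807×6.100^2) = 22.37/30.03 = 0.745.
The undesired path is higher order in A, so low C_A (CSTR or dilute feed) favours B.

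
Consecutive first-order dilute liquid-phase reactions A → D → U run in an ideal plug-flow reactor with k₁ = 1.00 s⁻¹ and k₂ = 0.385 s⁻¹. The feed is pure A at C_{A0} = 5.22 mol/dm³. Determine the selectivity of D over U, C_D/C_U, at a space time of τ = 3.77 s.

0.542

The intermediate concentration in a first-order A→B→C sequence is C_D = k₁C_{A0}(e^(−k₁τ) − e^(−k₂τ))/(k₂−k₁).
e^(−k₁τ) = e^(−1.00×3.77) = e^(−3.770) = 0.02305; e^(−k₂τ) = e^(−1.451) = 0.2342.
C_D = 1.00×5.22/(0.385−1.00) × (0.02305−0.2342) = (-8.488)×(-0.2112) = 1.792 mol/dm³.
C_A = C_{A0}e^(−k₁τ) = 0.1203 mol/dm³, so C_U = C_{A0}−C_A−C_D = 3.307 mol/dm³; C_D/C_U = 0.542.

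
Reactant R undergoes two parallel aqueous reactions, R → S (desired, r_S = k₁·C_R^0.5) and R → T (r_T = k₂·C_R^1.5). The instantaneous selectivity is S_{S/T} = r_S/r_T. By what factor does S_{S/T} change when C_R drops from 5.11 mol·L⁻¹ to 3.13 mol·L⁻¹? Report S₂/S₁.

S_{S/T} = (k₁/k₂)·C_R⁻¹, so S₂/S₁ = (C_{R,2}/C_{R,1})⁻¹.
= 5.11/3.13 = 1.63.
Selectivity toward S rises as C_R falls — low-concentration operation is favoured.

1.63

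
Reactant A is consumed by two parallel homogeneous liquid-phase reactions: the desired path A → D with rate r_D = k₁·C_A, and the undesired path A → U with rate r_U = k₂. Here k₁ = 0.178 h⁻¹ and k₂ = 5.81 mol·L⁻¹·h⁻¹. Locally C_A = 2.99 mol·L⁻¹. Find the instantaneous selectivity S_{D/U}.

0.0916

S_{D/U} = r_D/r_U = (k₁·C_A)/(k₂) = (k₁/k₂)·C_A.
= (0.178×2.990) / (5.81) = 0.5322/5.810 = 0.0916.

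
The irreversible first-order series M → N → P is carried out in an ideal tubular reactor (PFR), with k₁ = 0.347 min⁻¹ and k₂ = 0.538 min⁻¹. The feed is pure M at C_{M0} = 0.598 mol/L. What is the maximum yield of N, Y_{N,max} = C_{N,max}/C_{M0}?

0.291

At the optimum, C_{N,max}/C_{M0} = (k₁/k₂)^[k₂/(k₂−k₁)].
= (0.347/0.538)^(0.538/(0.538−0.347)) = (0.6450)^(2.817) = 0.2908.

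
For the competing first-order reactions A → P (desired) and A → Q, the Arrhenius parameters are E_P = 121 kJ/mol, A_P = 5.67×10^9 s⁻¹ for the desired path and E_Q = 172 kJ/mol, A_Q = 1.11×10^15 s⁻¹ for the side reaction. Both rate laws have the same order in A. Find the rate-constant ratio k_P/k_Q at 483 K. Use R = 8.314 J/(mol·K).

Since both paths have the same order in A, the concentration cancels and S_{P/Q} = k_P/k_Q = (A_P/A_Q)·exp[(E_Q−E_P)/(RT)].
(E_Q−E_P)/(RT) = (172−121)×10³/(8.314×483) = 51000/4016 = 12.70.
k_P/k_Q = (5.67×10^9/1.11×10^15)·exp(12.70) = 5.108×10^-6 × 3.278×10^5 = 1.67.
Since E_P < E_Q, lowering the temperature improves selectivity toward P.

1.67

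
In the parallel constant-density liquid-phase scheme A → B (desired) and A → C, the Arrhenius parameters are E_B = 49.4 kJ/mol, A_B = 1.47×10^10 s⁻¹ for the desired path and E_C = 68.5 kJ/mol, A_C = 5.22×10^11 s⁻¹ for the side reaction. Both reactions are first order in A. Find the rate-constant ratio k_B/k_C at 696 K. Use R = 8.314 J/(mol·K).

k_B/k_C = (A_B/A_C)·exp[−(E_B−E_C)/(RT)] = (A_B/A_C)·exp[(E_C−E_B)/(RT)].
(E_C−E_B)/(RT) = (68.5−49.4)×10³/(8.314×696) = 19100/5787 = 3.301.
k_B/k_C = (1.47×10^10/5.22×10^11)·exp(3.301) = 0.02816 × 27.13 = 0.764.
Since E_B < E_C, lowering the temperature improves selectivity toward B.

0.764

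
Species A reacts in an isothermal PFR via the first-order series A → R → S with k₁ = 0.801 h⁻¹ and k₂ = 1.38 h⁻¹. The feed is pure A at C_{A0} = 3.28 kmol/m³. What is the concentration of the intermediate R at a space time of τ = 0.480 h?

The intermediate concentration in a first-order A→B→C sequence is C_R = k₁C_{A0}(e^(−k₁τ) − e^(−k₂τ))/(k₂−k₁).
e^(−k₁τ) = e^(−0.801×0.480) = e^(−0.3845) = 0.6808; e^(−k₂τ) = e^(−0.6624) = 0.5156.
C_R = 0.801×3.28/(1.38−0.801) × (0.6808−0.5156) = 4.538×0.1652 = 0.7496 kmol/m³.

0.750 kmol/m³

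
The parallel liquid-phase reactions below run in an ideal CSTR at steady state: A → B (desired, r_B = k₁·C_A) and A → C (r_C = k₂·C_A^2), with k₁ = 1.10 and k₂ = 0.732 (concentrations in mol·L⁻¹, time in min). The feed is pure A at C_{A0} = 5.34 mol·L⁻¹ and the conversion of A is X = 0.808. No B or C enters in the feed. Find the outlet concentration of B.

Exit C_A = C_{A0}(1−X) = 5.34×0.192 = 1.025 mol·L⁻¹.
A CSTR operates uniformly at the exit composition, giving r_B = 1.128 and r_C = 0.7695 (each k·C_A^n at C_A = 1.025).
Fraction of consumed A going to B: r_B/(r_B+r_C) = 0.5944.
C_B = 0.5944·C_{A0}·X = 0.5944×5.34×0.808 = 2.56 mol·L⁻¹.

2.56 mol·L⁻¹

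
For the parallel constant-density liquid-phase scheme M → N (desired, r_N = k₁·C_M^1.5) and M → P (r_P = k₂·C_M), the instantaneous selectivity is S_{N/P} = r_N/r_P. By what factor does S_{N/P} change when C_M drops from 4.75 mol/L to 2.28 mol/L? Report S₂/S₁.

S_{N/P} = (k₁/k₂)·C_M^0.5, so S₂/S₁ = (C_{M,2}/C_{M,1})^0.5.
= (2.28/4.75)^0.5 = (0.4800)^0.5 = 0.693.

0.693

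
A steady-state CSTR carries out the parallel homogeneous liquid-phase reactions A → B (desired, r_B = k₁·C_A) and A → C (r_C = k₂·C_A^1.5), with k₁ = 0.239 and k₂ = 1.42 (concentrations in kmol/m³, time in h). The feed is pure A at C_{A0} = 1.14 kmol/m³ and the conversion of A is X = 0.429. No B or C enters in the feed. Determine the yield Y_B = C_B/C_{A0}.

0.0740

Exit C_A = C_{A0}(1−X) = 1.14×0.571 = 0.6509 kmol/m³.
Rates in a CSTR are evaluated at the outlet concentration: r_B = 0.239×0.6509 = 0.1556, r_C = 1.42×0.6509^1.5 = 0.7458.
Fraction of consumed A going to B: r_B/(r_B+r_C) = 0.1726.
C_B = 0.1726·C_{A0}·X = 0.1726×1.14×0.429 = 0.0844 kmol/m³; Y_B = C_B/C_{A0} = 0.0740.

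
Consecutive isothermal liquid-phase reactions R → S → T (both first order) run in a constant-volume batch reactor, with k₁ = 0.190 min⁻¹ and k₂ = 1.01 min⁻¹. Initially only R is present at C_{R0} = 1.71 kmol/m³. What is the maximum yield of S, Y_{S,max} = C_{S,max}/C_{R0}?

Evaluating C_S at t_opt = ln(k₂/k₁)/(k₂−k₁) gives C_{S,max}/C_{R0} = (k₁/k₂)^[k₂/(k₂−k₁)].
= (0.190/1.01)^(1.01/(1.01−0.190)) = (0.1881)^(1.232) = 0.1277.

0.128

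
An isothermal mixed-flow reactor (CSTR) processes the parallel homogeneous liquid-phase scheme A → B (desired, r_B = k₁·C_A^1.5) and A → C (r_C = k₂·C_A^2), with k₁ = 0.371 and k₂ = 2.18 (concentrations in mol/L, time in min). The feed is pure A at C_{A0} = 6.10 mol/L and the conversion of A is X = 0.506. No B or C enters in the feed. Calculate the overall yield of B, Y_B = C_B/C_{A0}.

Exit C_A = C_{A0}(1−X) = 6.10×0.494 = 3.013 mol/L.
Rates in a CSTR are evaluated at the outlet concentration: r_B = 0.371×3.013^1.5 = 1.941, r_C = 2.18×3.013^2 = 19.80.
Fraction of consumed A going to B: r_B/(r_B+r_C) = 0.08928.
C_B = 0.08928·C_{A0}·X = 0.08928×6.10×0.506 = 0.276 mol/L; Y_B = C_B/C_{A0} = 0.0452.

0.0452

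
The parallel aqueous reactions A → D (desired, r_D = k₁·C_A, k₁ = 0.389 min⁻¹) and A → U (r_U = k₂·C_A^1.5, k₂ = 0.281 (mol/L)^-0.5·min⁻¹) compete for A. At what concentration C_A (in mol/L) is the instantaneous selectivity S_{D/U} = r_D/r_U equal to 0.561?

S_{D/U} = (k₁/k₂)·C_A^-0.5 ⇒ C_A = (S·k₂/k₁)^(-2).
= (0.561×0.281/0.389)^(-2) = (0.4052)^(-2) = 6.09 mol/L.

6.09 mol/L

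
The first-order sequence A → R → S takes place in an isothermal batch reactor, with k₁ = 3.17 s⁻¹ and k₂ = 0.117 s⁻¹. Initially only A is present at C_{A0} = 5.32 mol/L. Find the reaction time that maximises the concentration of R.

1.08 s

For first-order series the maximum of C_R occurs at t_opt = ln(k₂/k₁)/(k₂−k₁).
= ln(0.117/3.17)/(0.117−3.17) = ln(0.03691)/-3.053 = -3.299/-3.053 = 1.08 s.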